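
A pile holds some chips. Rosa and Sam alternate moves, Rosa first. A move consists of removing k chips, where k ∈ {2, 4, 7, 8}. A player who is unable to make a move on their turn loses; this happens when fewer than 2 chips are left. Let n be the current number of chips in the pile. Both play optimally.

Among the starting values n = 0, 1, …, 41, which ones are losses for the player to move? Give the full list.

Positions with no move are L. A position that does have a move is losing for the player to move precisely when every available move leads to a winning position for the opponent. Fill in the labels:
n=0: no move → L
n=1: no move → L
n=2: →0(L), so W
n=3: →1(L), so W
n=4: →0(L), so W
n=5: →1(L), so W
n=6: →4(W), 2(W) — all W, so L
n=7: →0(L), so W
n=8: →6(L), so W
n=9: →1(L), so W
n=10: →6(L), so W
n=11: →9(W), 7(W), 4(W), 3(W) — all W, so L
n=12: →10(W), 8(W), 5(W), 4(W) — all W, so L
n=13: →11(L), so W
n=14: →12(L), so W
n=15: →11(L), so W
n=16: →12(L), so W
n=17: →15(W), 13(W), 10(W), 9(W) — all W, so L
n=18: →11(L), so W
n=19: →17(L), so W
n=20: →12(L), so W
n=21: →17(L), so W
n=22: →20(W), 18(W), 15(W), 14(W) — all W, so L
n=23: →21(W), 19(W), 16(W), 15(W) — all W, so L
n=24: →22(L), so W
n=25: →23(L), so W
n=26: →22(L), so W
n=27: →23(L), so W
n=28: →26(W), 24(W), 21(W), 20(W) — all W, so L
n=29: →22(L), so W
n=30: →28(L), so W
n=31: →23(L), so W
n=32: →28(L), so W
n=33: →31(W), 29(W), 26(W), 25(W) — all W, so L
n=34: →32(W), 30(W), 27(W), 26(W) — all W, so L
n=35: →33(L), so W
n=36: →34(L), so W
n=37: →33(L), so W
n=38: →34(L), so W
n=39: →37(W), 35(W), 32(W), 31(W) — all W, so L
n=40: →33(L), so W
n=41: →39(L), so W
Reading off the rows marked L gives the requested list; there are 12 such values of n.

0, 1, 6, 11, 12, 17, 22, 23, 28, 33, 34, 39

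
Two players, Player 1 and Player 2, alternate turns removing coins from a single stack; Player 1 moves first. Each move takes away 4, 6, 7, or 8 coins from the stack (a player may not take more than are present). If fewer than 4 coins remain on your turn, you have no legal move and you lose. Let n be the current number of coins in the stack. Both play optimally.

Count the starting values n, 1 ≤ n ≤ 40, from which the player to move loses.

Work bottom-up. With no move the player to move loses. Otherwise the position is W if at least one move leads to an L position for the opponent, and L if every move leads to a W.
n=0: no move → L
n=1: no move → L
n=2: no move → L
n=3: no move → L
n=4: →0(L), so W
n=5: →1(L), so W
n=6: →2(L), so W
n=7: →3(L), so W
n=8: →2(L), so W
n=9: →3(L), so W
n=10: →3(L), so W
n=11: →3(L), so W
n=12: →8(W), 6(W), 5(W), 4(W) — all W, so L
n=13: →9(W), 7(W), 6(W), 5(W) — all W, so L
n=14: →10(W), 8(W), 7(W), 6(W) — all W, so L
n=15: →11(W), 9(W), 8(W), 7(W) — all W, so L
n=16: →12(L), so W
n=17: →13(L), so W
n=18: →14(L), so W
n=19: →15(L), so W
n=20: →14(L), so W
n=21: →15(L), so W
n=22: →15(L), so W
n=23: →15(L), so W
n=24: →20(W), 18(W), 17(W), 16(W) — all W, so L
n=25: →21(W), 19(W), 18(W), 17(W) — all W, so L
n=26: →22(W), 20(W), 19(W), 18(W) — all W, so L
n=27: →23(W), 21(W), 20(W), 19(W) — all W, so L
n=28: →24(L), so W
n=29: →25(L), so W
n=30: →26(L), so W
n=31: →27(L), so W
n=32: →26(L), so W
n=33: →27(L), so W
n=34: →27(L), so W
n=35: →27(L), so W
n=36: →32(W), 30(W), 29(W), 28(W) — all W, so L
n=37: →33(W), 31(W), 30(W), 29(W) — all W, so L
n=38: →34(W), 32(W), 31(W), 30(W) — all W, so L
n=39: →35(W), 33(W), 32(W), 31(W) — all W, so L
n=40: →36(L), so W
L entries with 1 ≤ n ≤ 40 (n=0 is outside the asked range and is not counted): n = 1, 2, 3, 12, 13, 14, 15, 24, 25, 26, 27, 36, 37, 38, 39; that makes 15.

15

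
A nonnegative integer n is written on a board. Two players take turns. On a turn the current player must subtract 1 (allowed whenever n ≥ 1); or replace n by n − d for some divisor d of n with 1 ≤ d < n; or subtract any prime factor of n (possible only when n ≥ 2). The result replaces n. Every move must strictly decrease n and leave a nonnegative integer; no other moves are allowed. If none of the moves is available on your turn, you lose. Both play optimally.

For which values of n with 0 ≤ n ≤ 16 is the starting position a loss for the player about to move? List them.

0, 4, 9, 14

Build the W/L table. Terminal = L. A non-terminal position is W if it has a move to some L; otherwise it is L.
n=0: no move → L
n=1: can move to 0, which is L ⇒ W
n=2: can move to 0, which is L ⇒ W
n=3: can move to 0, which is L ⇒ W
n=4: moves to 2(W), 3(W); every one is W ⇒ L
n=5: can move to 0, which is L ⇒ W
n=6: can move to 4, which is L ⇒ W
n=7: can move to 0, which is L ⇒ W
n=8: can move to 4, which is L ⇒ W
n=9: moves to 6(W), 8(W); every one is W ⇒ L
n=10: can move to 9, which is L ⇒ W
n=11: can move to 0, which is L ⇒ W
n=12: can move to 9, which is L ⇒ W
n=13: can move to 0, which is L ⇒ W
n=14: moves to 7(W), 12(W), 13(W); every one is W ⇒ L
n=15: can move to 14, which is L ⇒ W
n=16: can move to 14, which is L ⇒ W
Reading off the rows marked L gives the requested list; there are 4 such values of n.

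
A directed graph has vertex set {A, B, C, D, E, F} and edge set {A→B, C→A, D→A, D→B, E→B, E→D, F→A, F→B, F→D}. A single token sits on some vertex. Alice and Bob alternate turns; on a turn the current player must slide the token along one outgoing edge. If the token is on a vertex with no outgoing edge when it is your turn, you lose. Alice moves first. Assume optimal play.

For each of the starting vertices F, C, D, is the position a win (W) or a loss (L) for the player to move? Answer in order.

Classify positions by backward induction: terminal positions (no move available) are L. From any other position, the mover wins iff some move reaches an L.
Every edge goes from a vertex to one that appears earlier in the order B, A, D, F, E, C, so processing vertices in that order labels each vertex after all of its successors.
B: no outgoing edge → L
A: →B(L), so W
D: →B(L), so W
F: →B(L), so W
E: →B(L), so W
C: →A(W) only, which is W, so L

F: W, C: L, D: W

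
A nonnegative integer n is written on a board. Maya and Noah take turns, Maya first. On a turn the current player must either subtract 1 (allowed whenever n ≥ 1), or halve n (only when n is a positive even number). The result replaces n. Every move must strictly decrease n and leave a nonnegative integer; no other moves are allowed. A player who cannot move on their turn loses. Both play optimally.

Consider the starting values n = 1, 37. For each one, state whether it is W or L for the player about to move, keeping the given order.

1: W, 37: L

Use the standard recursion: the mover loses at a terminal position; elsewhere, the mover wins exactly when some move hands the opponent an L position.
n=0: no move → L
n=1: can move to 0, which is L ⇒ W
n=2: the only move is to 1(W), a W ⇒ L
n=3: can move to 2, which is L ⇒ W
n=4: can move to 2, which is L ⇒ W
n=5: the only move is to 4(W), a W ⇒ L
n=6: can move to 5, which is L ⇒ W
n=7: the only move is to 6(W), a W ⇒ L
n=8: can move to 7, which is L ⇒ W
n=9: the only move is to 8(W), a W ⇒ L
n=10: can move to 5, which is L ⇒ W
n=11: the only move is to 10(W), a W ⇒ L
n=12: can move to 11, which is L ⇒ W
n=13: the only move is to 12(W), a W ⇒ L
n=14: can move to 7, which is L ⇒ W
n=15: the only move is to 14(W), a W ⇒ L
n=16: can move to 15, which is L ⇒ W
n=17: the only move is to 16(W), a W ⇒ L
n=18: can move to 9, which is L ⇒ W
n=19: the only move is to 18(W), a W ⇒ L
n=20: can move to 19, which is L ⇒ W
n=21: the only move is to 20(W), a W ⇒ L
n=22: can move to 11, which is L ⇒ W
n=23: the only move is to 22(W), a W ⇒ L
n=24: can move to 23, which is L ⇒ W
n=25: the only move is to 24(W), a W ⇒ L
n=26: can move to 13, which is L ⇒ W
n=27: the only move is to 26(W), a W ⇒ L
n=28: can move to 27, which is L ⇒ W
n=29: the only move is to 28(W), a W ⇒ L
n=30: can move to 15, which is L ⇒ W
n=31: the only move is to 30(W), a W ⇒ L
n=32: can move to 31, which is L ⇒ W
n=33: the only move is to 32(W), a W ⇒ L
n=34: can move to 17, which is L ⇒ W
n=35: the only move is to 34(W), a W ⇒ L
n=36: can move to 35, which is L ⇒ W
n=37: the only move is to 36(W), a W ⇒ L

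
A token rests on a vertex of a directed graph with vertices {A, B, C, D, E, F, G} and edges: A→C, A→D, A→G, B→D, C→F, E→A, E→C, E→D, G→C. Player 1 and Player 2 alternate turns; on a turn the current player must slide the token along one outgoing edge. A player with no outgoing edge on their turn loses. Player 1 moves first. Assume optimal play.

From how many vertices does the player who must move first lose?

3

Positions with no move are L. A position that does have a move is losing for the player to move precisely when every available move leads to a winning position for the opponent. Fill in the labels:
Every edge goes from a vertex to one that appears earlier in the order F, D, C, G, A, B, E, so processing vertices in that order labels each vertex after all of its successors.
F: no outgoing edge → L
D: no outgoing edge → L
C: W (go to F, an L position)
G: L (sole option C(W) is W)
A: W (go to G, an L position)
B: W (go to D, an L position)
E: W (go to D, an L position)
The L vertices are D, F, G; that is 3 in all.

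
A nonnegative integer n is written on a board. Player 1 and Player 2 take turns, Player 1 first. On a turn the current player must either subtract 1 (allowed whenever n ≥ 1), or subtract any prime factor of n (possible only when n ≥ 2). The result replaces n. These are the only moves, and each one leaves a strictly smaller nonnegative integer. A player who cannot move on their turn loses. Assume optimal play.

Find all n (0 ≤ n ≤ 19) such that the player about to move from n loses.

0, 4, 8, 12, 16

Build the W/L table. Terminal = L. A non-terminal position is W if it has a move to some L; otherwise it is L.
n=0: no move → L
n=1: →0(L), so W
n=2: →0(L), so W
n=3: →0(L), so W
n=4: →2(W), 3(W) — all W, so L
n=5: →0(L), so W
n=6: →4(L), so W
n=7: →0(L), so W
n=8: →6(W), 7(W) — all W, so L
n=9: →8(L), so W
n=10: →8(L), so W
n=11: →0(L), so W
n=12: →9(W), 10(W), 11(W) — all W, so L
n=13: →0(L), so W
n=14: →12(L), so W
n=15: →12(L), so W
n=16: →14(W), 15(W) — all W, so L
n=17: →0(L), so W
n=18: →16(L), so W
n=19: →0(L), so W
The losing starting values of n are exactly the entries labelled L in this table (5 of them).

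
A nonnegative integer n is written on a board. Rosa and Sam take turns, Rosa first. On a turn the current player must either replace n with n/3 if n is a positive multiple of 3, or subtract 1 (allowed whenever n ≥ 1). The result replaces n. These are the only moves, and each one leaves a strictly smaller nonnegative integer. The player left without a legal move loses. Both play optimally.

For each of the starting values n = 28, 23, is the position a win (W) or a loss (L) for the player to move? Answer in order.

Label each position W (a win for the player to move) or L (a loss). A position with no legal move is L; any other position is W exactly when some move reaches an L, and L when every move reaches a W.
n=0: no move → L
n=1: W (go to 0, an L position)
n=2: L (sole option 1(W) is W)
n=3: W (go to 2, an L position)
n=4: L (sole option 3(W) is W)
n=5: W (go to 4, an L position)
n=6: W (go to 2, an L position)
n=7: L (sole option 6(W) is W)
n=8: W (go to 7, an L position)
n=9: L (options 3(W), 8(W) are all W)
n=10: W (go to 9, an L position)
n=11: L (sole option 10(W) is W)
n=12: W (go to 4, an L position)
n=13: L (sole option 12(W) is W)
n=14: W (go to 13, an L position)
n=15: L (options 5(W), 14(W) are all W)
n=16: W (go to 15, an L position)
n=17: L (sole option 16(W) is W)
n=18: W (go to 17, an L position)
n=19: L (sole option 18(W) is W)
n=20: W (go to 19, an L position)
n=21: W (go to 7, an L position)
n=22: L (sole option 21(W) is W)
n=23: W (go to 22, an L position)
n=24: L (options 8(W), 23(W) are all W)
n=25: W (go to 24, an L position)
n=26: L (sole option 25(W) is W)
n=27: W (go to 9, an L position)
n=28: L (sole option 27(W) is W)

28: L, 23: W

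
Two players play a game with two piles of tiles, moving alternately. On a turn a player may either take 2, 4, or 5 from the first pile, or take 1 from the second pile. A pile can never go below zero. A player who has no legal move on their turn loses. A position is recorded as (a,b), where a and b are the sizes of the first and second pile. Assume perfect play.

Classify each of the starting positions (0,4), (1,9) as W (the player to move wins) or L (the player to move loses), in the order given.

Build the W/L table. Terminal = L. A non-terminal position is W if it has a move to some L; otherwise it is L.
No move ever increases a pile, so every position that can arise here has a ≤ 1 and b ≤ 9; it is enough to label the cells with 0 ≤ a ≤ 1 and 0 ≤ b ≤ 9.
Every move lowers a or b (never raises either), so fill the grid row by row in increasing a, and left to right within a row: each cell's successors are then already labelled.
      b=0  b=1  b=2  b=3  b=4  b=5  b=6  b=7  b=8  b=9
a=0:    L    W    L    W    L    W    L    W    L    W
a=1:    L    W    L    W    L    W    L    W    L    W
Cells with no legal move (terminal, hence L): (0,0), (1,0).
The remaining L cells, each justified by listing all of its moves:
(0,2): only reaches (0,1)(W), which is W → L
(0,4): only reaches (0,3)(W), which is W → L
(0,6): only reaches (0,5)(W), which is W → L
(0,8): only reaches (0,7)(W), which is W → L
(1,2): only reaches (1,1)(W), which is W → L
(1,4): only reaches (1,3)(W), which is W → L
(1,6): only reaches (1,5)(W), which is W → L
(1,8): only reaches (1,7)(W), which is W → L
Every other cell has at least one move into one of the L cells above, so it is W.
(0,4): one of the L cells justified above, so L
(1,9): the move to (1,8) reaches an L cell, so W

(0,4): L, (1,9): W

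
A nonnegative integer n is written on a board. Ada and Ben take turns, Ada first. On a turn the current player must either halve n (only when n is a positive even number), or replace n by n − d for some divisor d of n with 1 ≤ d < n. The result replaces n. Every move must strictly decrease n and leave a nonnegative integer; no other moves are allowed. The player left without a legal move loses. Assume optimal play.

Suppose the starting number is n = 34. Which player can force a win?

Ada wins.

Use the standard recursion: the mover loses at a terminal position; elsewhere, the mover wins exactly when some move hands the opponent an L position.
n=0: no move → L
n=1: no move → L
n=2: reaches L-position 1 → W
n=3: only reaches 2(W), which is W → L
n=4: reaches L-position 3 → W
n=5: only reaches 4(W), which is W → L
n=6: reaches L-position 3 → W
n=7: only reaches 6(W), which is W → L
n=8: reaches L-position 7 → W
n=9: only reaches 6(W), 8(W), all W → L
n=10: reaches L-position 5 → W
n=11: only reaches 10(W), which is W → L
n=12: reaches L-position 9 → W
n=13: only reaches 12(W), which is W → L
n=14: reaches L-position 7 → W
n=15: only reaches 10(W), 12(W), 14(W), all W → L
n=16: reaches L-position 15 → W
n=17: only reaches 16(W), which is W → L
n=18: reaches L-position 9 → W
n=19: only reaches 18(W), which is W → L
n=20: reaches L-position 15 → W
n=21: only reaches 14(W), 18(W), 20(W), all W → L
n=22: reaches L-position 11 → W
n=23: only reaches 22(W), which is W → L
n=24: reaches L-position 21 → W
n=25: only reaches 20(W), 24(W), all W → L
n=26: reaches L-position 13 → W
n=27: only reaches 18(W), 24(W), 26(W), all W → L
n=28: reaches L-position 21 → W
n=29: only reaches 28(W), which is W → L
n=30: reaches L-position 15 → W
n=31: only reaches 30(W), which is W → L
n=32: reaches L-position 31 → W
n=33: only reaches 22(W), 30(W), 32(W), all W → L
n=34: reaches L-position 17 → W
The starting position 34 is W: Ada should move to 17, handing over an L position.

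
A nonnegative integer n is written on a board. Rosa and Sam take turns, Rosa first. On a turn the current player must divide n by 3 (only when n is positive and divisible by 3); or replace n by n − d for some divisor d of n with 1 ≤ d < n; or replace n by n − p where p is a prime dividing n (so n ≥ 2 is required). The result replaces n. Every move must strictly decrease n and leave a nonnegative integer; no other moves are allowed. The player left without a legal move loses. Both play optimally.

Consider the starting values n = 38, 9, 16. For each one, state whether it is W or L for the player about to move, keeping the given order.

38: L, 9: L, 16: W

Classify positions by backward induction: terminal positions (no move available) are L. From any other position, the mover wins iff some move reaches an L.
n=0: no move → L
n=1: no move → L
n=2: W (go to 0, an L position)
n=3: W (go to 0, an L position)
n=4: L (options 2(W), 3(W) are all W)
n=5: W (go to 0, an L position)
n=6: W (go to 4, an L position)
n=7: W (go to 0, an L position)
n=8: W (go to 4, an L position)
n=9: L (options 3(W), 6(W), 8(W) are all W)
n=10: W (go to 9, an L position)
n=11: W (go to 0, an L position)
n=12: W (go to 4, an L position)
n=13: W (go to 0, an L position)
n=14: L (options 7(W), 12(W), 13(W) are all W)
n=15: W (go to 14, an L position)
n=16: W (go to 14, an L position)
n=17: W (go to 0, an L position)
n=18: W (go to 9, an L position)
n=19: W (go to 0, an L position)
n=20: L (options 10(W), 15(W), 16(W), 18(W), 19(W) are all W)
n=21: W (go to 14, an L position)
n=22: W (go to 20, an L position)
n=23: W (go to 0, an L position)
n=24: W (go to 20, an L position)
n=25: W (go to 20, an L position)
n=26: L (options 13(W), 24(W), 25(W) are all W)
n=27: W (go to 9, an L position)
n=28: W (go to 14, an L position)
n=29: W (go to 0, an L position)
n=30: W (go to 20, an L position)
n=31: W (go to 0, an L position)
n=32: L (options 16(W), 24(W), 28(W), 30(W), 31(W) are all W)
n=33: W (go to 32, an L position)
n=34: W (go to 32, an L position)
n=35: L (options 28(W), 30(W), 34(W) are all W)
n=36: W (go to 32, an L position)
n=37: W (go to 0, an L position)
n=38: L (options 19(W), 36(W), 37(W) are all W)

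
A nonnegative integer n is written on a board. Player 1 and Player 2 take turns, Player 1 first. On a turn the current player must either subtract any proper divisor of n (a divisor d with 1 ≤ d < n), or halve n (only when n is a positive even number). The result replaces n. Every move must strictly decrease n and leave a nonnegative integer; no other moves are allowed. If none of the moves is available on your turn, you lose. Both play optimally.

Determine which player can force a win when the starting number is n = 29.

Work bottom-up. With no move the player to move loses. Otherwise the position is W if at least one move leads to an L position for the opponent, and L if every move leads to a W.
n=0: no move → L
n=1: no move → L
n=2: →1(L), so W
n=3: →2(W) only, which is W, so L
n=4: →3(L), so W
n=5: →4(W) only, which is W, so L
n=6: →3(L), so W
n=7: →6(W) only, which is W, so L
n=8: →7(L), so W
n=9: →6(W), 8(W) — all W, so L
n=10: →5(L), so W
n=11: →10(W) only, which is W, so L
n=12: →9(L), so W
n=13: →12(W) only, which is W, so L
n=14: →7(L), so W
n=15: →10(W), 12(W), 14(W) — all W, so L
n=16: →15(L), so W
n=17: →16(W) only, which is W, so L
n=18: →9(L), so W
n=19: →18(W) only, which is W, so L
n=20: →15(L), so W
n=21: →14(W), 18(W), 20(W) — all W, so L
n=22: →11(L), so W
n=23: →22(W) only, which is W, so L
n=24: →21(L), so W
n=25: →20(W), 24(W) — all W, so L
n=26: →13(L), so W
n=27: →18(W), 24(W), 26(W) — all W, so L
n=28: →21(L), so W
n=29: →28(W) only, which is W, so L
Every move from 29 reaches a W position, so the mover loses.

Player 2 wins.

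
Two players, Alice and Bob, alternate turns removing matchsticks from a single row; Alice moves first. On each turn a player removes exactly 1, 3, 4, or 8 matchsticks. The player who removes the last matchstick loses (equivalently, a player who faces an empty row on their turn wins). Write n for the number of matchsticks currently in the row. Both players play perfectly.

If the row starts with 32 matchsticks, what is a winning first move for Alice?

Label each position W (a win for the player to move) or L (a loss). A position with no legal move is W; any other position is W exactly when some move reaches an L, and L when every move reaches a W.
n=0: no move; the opponent has just taken the last matchstick and therefore loses → W
n=1: only reaches 0(W), which is W → L
n=2: reaches L-position 1 → W
n=3: only reaches 2(W), 0(W), all W → L
n=4: reaches L-position 3 → W
n=5: reaches L-position 1 → W
n=6: reaches L-position 3 → W
n=7: reaches L-position 3 → W
n=8: only reaches 7(W), 5(W), 4(W), 0(W), all W → L
n=9: reaches L-position 8 → W
n=10: only reaches 9(W), 7(W), 6(W), 2(W), all W → L
n=11: reaches L-position 10 → W
n=12: reaches L-position 8 → W
n=13: reaches L-position 10 → W
n=14: reaches L-position 10 → W
n=15: only reaches 14(W), 12(W), 11(W), 7(W), all W → L
n=16: reaches L-position 15 → W
n=17: only reaches 16(W), 14(W), 13(W), 9(W), all W → L
n=18: reaches L-position 17 → W
n=19: reaches L-position 15 → W
n=20: reaches L-position 17 → W
n=21: reaches L-position 17 → W
n=22: only reaches 21(W), 19(W), 18(W), 14(W), all W → L
n=23: reaches L-position 22 → W
n=24: only reaches 23(W), 21(W), 20(W), 16(W), all W → L
n=25: reaches L-position 24 → W
n=26: reaches L-position 22 → W
n=27: reaches L-position 24 → W
n=28: reaches L-position 24 → W
n=29: only reaches 28(W), 26(W), 25(W), 21(W), all W → L
n=30: reaches L-position 29 → W
n=31: only reaches 30(W), 28(W), 27(W), 23(W), all W → L
n=32: reaches L-position 31 → W
From 32, the L positions reachable in one move are: 31, 29, 24. Any move reaching one of these is winning.

Remove 1, leaving 31.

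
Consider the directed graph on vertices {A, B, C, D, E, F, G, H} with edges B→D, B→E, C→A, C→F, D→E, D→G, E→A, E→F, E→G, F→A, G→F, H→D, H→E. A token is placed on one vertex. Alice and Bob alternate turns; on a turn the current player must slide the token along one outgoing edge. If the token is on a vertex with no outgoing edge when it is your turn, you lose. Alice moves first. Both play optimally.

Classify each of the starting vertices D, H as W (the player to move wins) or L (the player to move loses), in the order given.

Positions with no move are L. A position that does have a move is losing for the player to move precisely when every available move leads to a winning position for the opponent. Fill in the labels:
Every edge goes from a vertex to one that appears earlier in the order A, F, G, E, D, H, B, C, so processing vertices in that order labels each vertex after all of its successors.
A: no outgoing edge → L
F: can move to A, which is L ⇒ W
G: the only move is to F(W), a W ⇒ L
E: can move to G, which is L ⇒ W
D: can move to G, which is L ⇒ W
H: moves to D(W), E(W); every one is W ⇒ L
B: moves to D(W), E(W); every one is W ⇒ L
C: can move to A, which is L ⇒ W

D: W, H: L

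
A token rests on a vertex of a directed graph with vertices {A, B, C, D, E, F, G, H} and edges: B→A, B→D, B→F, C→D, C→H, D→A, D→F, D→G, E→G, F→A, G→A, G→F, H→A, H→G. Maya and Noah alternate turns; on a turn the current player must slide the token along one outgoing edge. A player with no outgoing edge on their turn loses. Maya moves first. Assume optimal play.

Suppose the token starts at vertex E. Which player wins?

Noah wins.

Use the standard recursion: the mover loses at a terminal position; elsewhere, the mover wins exactly when some move hands the opponent an L position.
Every edge goes from a vertex to one that appears earlier in the order A, F, G, D, B, H, C, E, so processing vertices in that order labels each vertex after all of its successors.
A: no outgoing edge → L
F: reaches L-position A → W
G: reaches L-position A → W
D: reaches L-position A → W
B: reaches L-position A → W
H: reaches L-position A → W
C: only reaches H(W), D(W), all W → L
E: only reaches G(W), which is W → L
The starting position E is L: whatever Maya does, the opponent receives a W position.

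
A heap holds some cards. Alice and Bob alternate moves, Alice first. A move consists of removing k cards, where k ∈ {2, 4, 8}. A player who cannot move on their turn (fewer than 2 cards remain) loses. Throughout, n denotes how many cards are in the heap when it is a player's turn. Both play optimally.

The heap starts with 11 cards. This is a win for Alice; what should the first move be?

Use the standard recursion: the mover loses at a terminal position; elsewhere, the mover wins exactly when some move hands the opponent an L position.
n=0: no move → L
n=1: no move → L
n=2: W (go to 0, an L position)
n=3: W (go to 1, an L position)
n=4: W (go to 0, an L position)
n=5: W (go to 1, an L position)
n=6: L (options 4(W), 2(W) are all W)
n=7: L (options 5(W), 3(W) are all W)
n=8: W (go to 6, an L position)
n=9: W (go to 7, an L position)
n=10: W (go to 6, an L position)
n=11: W (go to 7, an L position)
From 11, the L positions reachable in one move are: 7.

Remove 4, leaving 7.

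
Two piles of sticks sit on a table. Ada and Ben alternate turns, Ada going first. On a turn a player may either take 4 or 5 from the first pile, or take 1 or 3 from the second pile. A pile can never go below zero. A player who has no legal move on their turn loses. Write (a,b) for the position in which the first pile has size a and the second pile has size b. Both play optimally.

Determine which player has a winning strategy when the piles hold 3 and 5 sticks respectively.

Ada wins.

Build the W/L table. Terminal = L. A non-terminal position is W if it has a move to some L; otherwise it is L.
No move ever increases a pile, so every position that can arise here has a ≤ 3 and b ≤ 5; it is enough to label the cells with 0 ≤ a ≤ 3 and 0 ≤ b ≤ 5.
Every move lowers a or b (never raises either), so fill the grid row by row in increasing a, and left to right within a row: each cell's successors are then already labelled.
      b=0  b=1  b=2  b=3  b=4  b=5
a=0:    L    W    L    W    L    W
a=1:    L    W    L    W    L    W
a=2:    L    W    L    W    L    W
a=3:    L    W    L    W    L    W
Cells with no legal move (terminal, hence L): (0,0), (1,0), (2,0), (3,0).
The remaining L cells, each justified by listing all of its moves:
(0,2): the only move is to (0,1)(W), a W ⇒ L
(0,4): moves to (0,3)(W), (0,1)(W); every one is W ⇒ L
(1,2): the only move is to (1,1)(W), a W ⇒ L
(1,4): moves to (1,3)(W), (1,1)(W); every one is W ⇒ L
(2,2): the only move is to (2,1)(W), a W ⇒ L
(2,4): moves to (2,3)(W), (2,1)(W); every one is W ⇒ L
(3,2): the only move is to (3,1)(W), a W ⇒ L
(3,4): moves to (3,3)(W), (3,1)(W); every one is W ⇒ L
Every other cell has at least one move into one of the L cells above, so it is W.
The starting position (3,5) is W: Ada should move to (3,4), handing over an L position.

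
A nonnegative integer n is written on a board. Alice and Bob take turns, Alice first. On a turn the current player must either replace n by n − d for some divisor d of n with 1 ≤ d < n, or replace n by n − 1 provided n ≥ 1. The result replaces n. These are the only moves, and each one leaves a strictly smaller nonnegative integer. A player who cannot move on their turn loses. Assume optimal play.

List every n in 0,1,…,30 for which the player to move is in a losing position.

Classify positions by backward induction: terminal positions (no move available) are L. From any other position, the mover wins iff some move reaches an L.
n=0: no move → L
n=1: reaches L-position 0 → W
n=2: only reaches 1(W), which is W → L
n=3: reaches L-position 2 → W
n=4: reaches L-position 2 → W
n=5: only reaches 4(W), which is W → L
n=6: reaches L-position 5 → W
n=7: only reaches 6(W), which is W → L
n=8: reaches L-position 7 → W
n=9: only reaches 6(W), 8(W), all W → L
n=10: reaches L-position 5 → W
n=11: only reaches 10(W), which is W → L
n=12: reaches L-position 9 → W
n=13: only reaches 12(W), which is W → L
n=14: reaches L-position 7 → W
n=15: only reaches 10(W), 12(W), 14(W), all W → L
n=16: reaches L-position 15 → W
n=17: only reaches 16(W), which is W → L
n=18: reaches L-position 9 → W
n=19: only reaches 18(W), which is W → L
n=20: reaches L-position 15 → W
n=21: only reaches 14(W), 18(W), 20(W), all W → L
n=22: reaches L-position 11 → W
n=23: only reaches 22(W), which is W → L
n=24: reaches L-position 21 → W
n=25: only reaches 20(W), 24(W), all W → L
n=26: reaches L-position 13 → W
n=27: only reaches 18(W), 24(W), 26(W), all W → L
n=28: reaches L-position 21 → W
n=29: only reaches 28(W), which is W → L
n=30: reaches L-position 15 → W
Reading off the rows marked L gives the requested list; there are 15 such values of n.

0, 2, 5, 7, 9, 11, 13, 15, 17, 19, 21, 23, 25, 27, 29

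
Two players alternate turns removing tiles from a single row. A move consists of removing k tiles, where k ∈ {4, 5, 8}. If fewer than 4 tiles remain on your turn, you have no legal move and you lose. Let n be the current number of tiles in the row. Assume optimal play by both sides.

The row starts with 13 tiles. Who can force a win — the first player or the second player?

The second player wins.

Build the W/L table. Terminal = L. A non-terminal position is W if it has a move to some L; otherwise it is L.
n=0: no move → L
n=1: no move → L
n=2: no move → L
n=3: no move → L
n=4: can move to 0, which is L ⇒ W
n=5: can move to 1, which is L ⇒ W
n=6: can move to 2, which is L ⇒ W
n=7: can move to 3, which is L ⇒ W
n=8: can move to 3, which is L ⇒ W
n=9: can move to 1, which is L ⇒ W
n=10: can move to 2, which is L ⇒ W
n=11: can move to 3, which is L ⇒ W
n=12: moves to 8(W), 7(W), 4(W); every one is W ⇒ L
n=13: moves to 9(W), 8(W), 5(W); every one is W ⇒ L
Every move from 13 reaches a W position, so the mover loses.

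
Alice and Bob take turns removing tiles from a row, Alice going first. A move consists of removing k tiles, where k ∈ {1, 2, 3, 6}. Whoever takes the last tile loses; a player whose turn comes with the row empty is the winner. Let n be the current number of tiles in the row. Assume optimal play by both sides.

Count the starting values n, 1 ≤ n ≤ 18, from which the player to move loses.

Classify positions by backward induction: terminal positions (no move available) are W. From any other position, the mover wins iff some move reaches an L.
n=0: no move; the opponent has just taken the last tile and therefore loses → W
n=1: only reaches 0(W), which is W → L
n=2: reaches L-position 1 → W
n=3: reaches L-position 1 → W
n=4: reaches L-position 1 → W
n=5: only reaches 4(W), 3(W), 2(W), all W → L
n=6: reaches L-position 5 → W
n=7: reaches L-position 5 → W
n=8: reaches L-position 5 → W
n=9: only reaches 8(W), 7(W), 6(W), 3(W), all W → L
n=10: reaches L-position 9 → W
n=11: reaches L-position 9 → W
n=12: reaches L-position 9 → W
n=13: only reaches 12(W), 11(W), 10(W), 7(W), all W → L
n=14: reaches L-position 13 → W
n=15: reaches L-position 13 → W
n=16: reaches L-position 13 → W
n=17: only reaches 16(W), 15(W), 14(W), 11(W), all W → L
n=18: reaches L-position 17 → W
L entries with 1 ≤ n ≤ 18 (the range starts at n=1): n = 1, 5, 9, 13, 17; that makes 5.

5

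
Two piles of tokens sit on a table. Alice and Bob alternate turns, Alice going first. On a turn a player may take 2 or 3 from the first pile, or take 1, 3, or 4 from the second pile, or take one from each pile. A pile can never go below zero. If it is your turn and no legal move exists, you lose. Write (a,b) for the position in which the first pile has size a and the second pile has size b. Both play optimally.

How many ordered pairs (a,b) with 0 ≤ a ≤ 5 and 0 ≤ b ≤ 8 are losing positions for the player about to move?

Work bottom-up. With no move the player to move loses. Otherwise the position is W if at least one move leads to an L position for the opponent, and L if every move leads to a W.
Every move lowers a or b (never raises either), so fill the grid row by row in increasing a, and left to right within a row: each cell's successors are then already labelled.
      b=0  b=1  b=2  b=3  b=4  b=5  b=6  b=7  b=8
a=0:    L    W    L    W    W    W    W    L    W
a=1:    L    W    L    W    W    W    W    L    W
a=2:    W    W    W    W    L    W    L    W    W
a=3:    W    L    W    L    W    W    W    W    L
a=4:    W    L    W    L    W    W    W    W    L
a=5:    L    W    W    W    W    L    W    L    W
Cells with no legal move (terminal, hence L): (0,0), (1,0).
The remaining L cells, each justified by listing all of its moves:
(0,2): only reaches (0,1)(W), which is W → L
(0,7): only reaches (0,6)(W), (0,4)(W), (0,3)(W), all W → L
(1,2): only reaches (1,1)(W), (0,1)(W), all W → L
(1,7): only reaches (1,6)(W), (1,4)(W), (1,3)(W), (0,6)(W), all W → L
(2,4): only reaches (0,4)(W), (2,3)(W), (2,1)(W), (2,0)(W), (1,3)(W), all W → L
(2,6): only reaches (0,6)(W), (2,5)(W), (2,3)(W), (2,2)(W), (1,5)(W), all W → L
(3,1): only reaches (1,1)(W), (0,1)(W), (3,0)(W), (2,0)(W), all W → L
(3,3): only reaches (1,3)(W), (0,3)(W), (3,2)(W), (3,0)(W), (2,2)(W), all W → L
(3,8): only reaches (1,8)(W), (0,8)(W), (3,7)(W), (3,5)(W), (3,4)(W), (2,7)(W), all W → L
(4,1): only reaches (2,1)(W), (1,1)(W), (4,0)(W), (3,0)(W), all W → L
(4,3): only reaches (2,3)(W), (1,3)(W), (4,2)(W), (4,0)(W), (3,2)(W), all W → L
(4,8): only reaches (2,8)(W), (1,8)(W), (4,7)(W), (4,5)(W), (4,4)(W), (3,7)(W), all W → L
(5,0): only reaches (3,0)(W), (2,0)(W), all W → L
(5,5): only reaches (3,5)(W), (2,5)(W), (5,4)(W), (5,2)(W), (5,1)(W), (4,4)(W), all W → L
(5,7): only reaches (3,7)(W), (2,7)(W), (5,6)(W), (5,4)(W), (5,3)(W), (4,6)(W), all W → L
Every other cell has at least one move into one of the L cells above, so it is W.
L cells per row: a=0: 3, a=1: 3, a=2: 2, a=3: 3, a=4: 3, a=5: 3; total 17.

17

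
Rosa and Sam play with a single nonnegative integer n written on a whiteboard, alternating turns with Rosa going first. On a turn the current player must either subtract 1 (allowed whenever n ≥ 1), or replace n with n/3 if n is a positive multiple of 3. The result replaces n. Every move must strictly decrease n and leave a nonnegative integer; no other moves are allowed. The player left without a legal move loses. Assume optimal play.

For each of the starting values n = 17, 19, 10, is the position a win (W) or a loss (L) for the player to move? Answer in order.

17: L, 19: L, 10: W

Label each position W (a win for the player to move) or L (a loss). A position with no legal move is L; any other position is W exactly when some move reaches an L, and L when every move reaches a W.
n=0: no move → L
n=1: W (go to 0, an L position)
n=2: L (sole option 1(W) is W)
n=3: W (go to 2, an L position)
n=4: L (sole option 3(W) is W)
n=5: W (go to 4, an L position)
n=6: W (go to 2, an L position)
n=7: L (sole option 6(W) is W)
n=8: W (go to 7, an L position)
n=9: L (options 3(W), 8(W) are all W)
n=10: W (go to 9, an L position)
n=11: L (sole option 10(W) is W)
n=12: W (go to 4, an L position)
n=13: L (sole option 12(W) is W)
n=14: W (go to 13, an L position)
n=15: L (options 5(W), 14(W) are all W)
n=16: W (go to 15, an L position)
n=17: L (sole option 16(W) is W)
n=18: W (go to 17, an L position)
n=19: L (sole option 18(W) is W)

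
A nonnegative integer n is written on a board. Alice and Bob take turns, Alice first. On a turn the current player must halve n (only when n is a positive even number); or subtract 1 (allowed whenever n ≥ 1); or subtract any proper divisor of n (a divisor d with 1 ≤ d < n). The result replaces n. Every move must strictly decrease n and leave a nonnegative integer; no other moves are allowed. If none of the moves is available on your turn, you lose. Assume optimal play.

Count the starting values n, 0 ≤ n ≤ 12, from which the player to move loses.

6

Use the standard recursion: the mover loses at a terminal position; elsewhere, the mover wins exactly when some move hands the opponent an L position.
n=0: no move → L
n=1: can move to 0, which is L ⇒ W
n=2: the only move is to 1(W), a W ⇒ L
n=3: can move to 2, which is L ⇒ W
n=4: can move to 2, which is L ⇒ W
n=5: the only move is to 4(W), a W ⇒ L
n=6: can move to 5, which is L ⇒ W
n=7: the only move is to 6(W), a W ⇒ L
n=8: can move to 7, which is L ⇒ W
n=9: moves to 6(W), 8(W); every one is W ⇒ L
n=10: can move to 5, which is L ⇒ W
n=11: the only move is to 10(W), a W ⇒ L
n=12: can move to 9, which is L ⇒ W
L entries with 0 ≤ n ≤ 12: n = 0, 2, 5, 7, 9, 11; that makes 6.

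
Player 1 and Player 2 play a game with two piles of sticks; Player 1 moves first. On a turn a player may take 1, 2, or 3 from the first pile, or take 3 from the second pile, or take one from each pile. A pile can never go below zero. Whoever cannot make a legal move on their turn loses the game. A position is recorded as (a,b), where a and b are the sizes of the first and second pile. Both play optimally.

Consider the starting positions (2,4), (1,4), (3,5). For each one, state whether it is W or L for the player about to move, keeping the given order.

Work bottom-up. With no move the player to move loses. Otherwise the position is W if at least one move leads to an L position for the opponent, and L if every move leads to a W.
No move ever increases a pile, so every position that can arise here has a ≤ 3 and b ≤ 5; it is enough to label the cells with 0 ≤ a ≤ 3 and 0 ≤ b ≤ 5.
Every move lowers a or b (never raises either), so fill the grid row by row in increasing a, and left to right within a row: each cell's successors are then already labelled.
      b=0  b=1  b=2  b=3  b=4  b=5
a=0:    L    L    L    W    W    W
a=1:    W    W    W    W    L    L
a=2:    W    W    W    L    W    W
a=3:    W    W    W    W    W    W
Cells with no legal move (terminal, hence L): (0,0), (0,1), (0,2).
The remaining L cells, each justified by listing all of its moves:
(1,4): L (options (0,4)(W), (1,1)(W), (0,3)(W) are all W)
(1,5): L (options (0,5)(W), (1,2)(W), (0,4)(W) are all W)
(2,3): L (options (1,3)(W), (0,3)(W), (2,0)(W), (1,2)(W) are all W)
Every other cell has at least one move into one of the L cells above, so it is W.
(2,4): the move to (1,4) reaches an L cell, so W
(1,4): one of the L cells justified above, so L
(3,5): the move to (1,5) reaches an L cell, so W

(2,4): W, (1,4): L, (3,5): W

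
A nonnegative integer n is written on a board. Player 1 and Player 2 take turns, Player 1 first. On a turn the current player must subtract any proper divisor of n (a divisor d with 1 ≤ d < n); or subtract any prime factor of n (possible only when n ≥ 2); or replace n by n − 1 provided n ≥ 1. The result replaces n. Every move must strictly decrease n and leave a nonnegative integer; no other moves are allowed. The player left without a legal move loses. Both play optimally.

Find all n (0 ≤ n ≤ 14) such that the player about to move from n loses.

0, 4, 9, 14

Work bottom-up. With no move the player to move loses. Otherwise the position is W if at least one move leads to an L position for the opponent, and L if every move leads to a W.
n=0: no move → L
n=1: W (go to 0, an L position)
n=2: W (go to 0, an L position)
n=3: W (go to 0, an L position)
n=4: L (options 2(W), 3(W) are all W)
n=5: W (go to 0, an L position)
n=6: W (go to 4, an L position)
n=7: W (go to 0, an L position)
n=8: W (go to 4, an L position)
n=9: L (options 6(W), 8(W) are all W)
n=10: W (go to 9, an L position)
n=11: W (go to 0, an L position)
n=12: W (go to 9, an L position)
n=13: W (go to 0, an L position)
n=14: L (options 7(W), 12(W), 13(W) are all W)
Reading off the rows marked L gives the requested list; there are 4 such values of n.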